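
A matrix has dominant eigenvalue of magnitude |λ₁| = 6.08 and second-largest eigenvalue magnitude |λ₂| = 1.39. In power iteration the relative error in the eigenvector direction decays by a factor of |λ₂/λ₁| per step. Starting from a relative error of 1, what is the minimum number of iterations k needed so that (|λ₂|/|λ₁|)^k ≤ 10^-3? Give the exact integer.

|λ₂/λ₁| = 1.39/6.08 = 0.22862
Need k ≥ ln(10^-3) / ln(0.22862) = -6.9078 / -1.4757 ≈ 4.681
Smallest integer k satisfying the bound: 5

5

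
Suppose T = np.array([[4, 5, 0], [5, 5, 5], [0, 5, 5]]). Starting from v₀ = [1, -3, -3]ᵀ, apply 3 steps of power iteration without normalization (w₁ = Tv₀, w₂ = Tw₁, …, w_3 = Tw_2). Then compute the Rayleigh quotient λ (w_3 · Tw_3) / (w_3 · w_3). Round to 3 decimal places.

w1 = Tv₀ = (-11, -25, -30)
w2 = Tw1 = (-169, -330, -275)
w3 = Tw2 = (-2326, -3870, -3025)
Tw3 = (-28654, -46105, -34475)
w3·Tw3 = (-2326)·(-28654) + (-3870)·(-46105) + (-3025)·(-34475) = 349362429; w3·w3 = (-2326)·(-2326) + (-3870)·(-3870) + (-3025)·(-3025) = 29537801
λ ≈ 349362429/29537801 = 11.828

11.828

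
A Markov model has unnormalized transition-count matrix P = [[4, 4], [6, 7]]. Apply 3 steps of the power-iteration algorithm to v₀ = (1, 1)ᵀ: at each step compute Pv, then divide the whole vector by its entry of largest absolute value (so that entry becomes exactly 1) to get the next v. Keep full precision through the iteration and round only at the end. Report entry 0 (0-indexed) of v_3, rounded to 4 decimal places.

Pv0 = (8.00000, 13.00000); divide by 13.00000 → v1 = (0.61538, 1.00000)
Pv1 = (6.46154, 10.69231); divide by 10.69231 → v2 = (0.60432, 1.00000)
Pv2 = (6.41727, 10.62590); divide by 10.62590 → v3 = (0.60393, 1.00000)
Requested entry of v3: 892/1477 = 0.6039

0.6039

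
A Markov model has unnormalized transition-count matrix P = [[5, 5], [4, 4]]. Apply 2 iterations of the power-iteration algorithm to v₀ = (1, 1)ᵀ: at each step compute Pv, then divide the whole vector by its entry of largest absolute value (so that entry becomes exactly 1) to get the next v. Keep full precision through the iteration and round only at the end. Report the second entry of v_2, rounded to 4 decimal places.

Pv0 = (10.00000, 8.00000); divide by 10.00000 → v1 = (1.00000, 0.80000)
Pv1 = (9.00000, 7.20000); divide by 9.00000 → v2 = (1.00000, 0.80000)
Requested entry of v2: 72/90 = 0.8000

0.8000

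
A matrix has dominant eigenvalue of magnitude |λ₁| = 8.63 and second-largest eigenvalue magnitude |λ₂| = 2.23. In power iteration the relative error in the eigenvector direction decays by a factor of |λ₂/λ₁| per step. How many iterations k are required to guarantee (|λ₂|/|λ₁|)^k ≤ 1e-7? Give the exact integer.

12

|λ₂/λ₁| = 2.23/8.63 = 0.25840
Need k ≥ ln(1e-7) / ln(0.25840) = -16.1181 / -1.3532 ≈ 11.911
Smallest integer k satisfying the bound: 12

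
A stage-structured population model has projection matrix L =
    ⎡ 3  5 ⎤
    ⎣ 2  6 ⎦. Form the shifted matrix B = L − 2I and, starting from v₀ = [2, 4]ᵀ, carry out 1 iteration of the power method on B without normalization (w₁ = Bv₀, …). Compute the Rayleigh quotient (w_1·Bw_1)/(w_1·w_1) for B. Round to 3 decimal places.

B = L − 2I has rows (1, 5); (2, 4)
w1 = Bv₀ = (22, 20)
Bw1 = (122, 124)
w1·Bw1 = 5164; w1·w1 = 884; μ ≈ 5164/884 = 5.842

5.842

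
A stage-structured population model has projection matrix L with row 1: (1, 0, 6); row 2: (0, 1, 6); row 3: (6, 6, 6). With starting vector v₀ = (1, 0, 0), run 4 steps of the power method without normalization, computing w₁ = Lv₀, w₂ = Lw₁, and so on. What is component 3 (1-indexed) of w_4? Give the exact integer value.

7602

w1 = Lv₀ = (1·1 + 0·0 + 6·0; 0·1 + 1·0 + 6·0; 6·1 + 6·0 + 6·0) = (1, 0, 6)
w2 = Lw1 = (1·1 + 0·0 + 6·6; 0·1 + 1·0 + 6·6; 6·1 + 6·0 + 6·6) = (37, 36, 42)
w3 = Lw2 = (289, 288, 690)
w4 = Lw3 = (4429, 4428, 7602)
The requested component of w4 is 7602.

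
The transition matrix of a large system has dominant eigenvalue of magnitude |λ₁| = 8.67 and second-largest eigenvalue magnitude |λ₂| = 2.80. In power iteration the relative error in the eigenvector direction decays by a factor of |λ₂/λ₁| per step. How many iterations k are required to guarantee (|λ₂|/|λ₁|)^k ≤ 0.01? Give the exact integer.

|λ₂/λ₁| = 2.80/8.67 = 0.32295
Need k ≥ ln(0.01) / ln(0.32295) = -4.6052 / -1.1302 ≈ 4.074
Smallest integer k satisfying the bound: 5

5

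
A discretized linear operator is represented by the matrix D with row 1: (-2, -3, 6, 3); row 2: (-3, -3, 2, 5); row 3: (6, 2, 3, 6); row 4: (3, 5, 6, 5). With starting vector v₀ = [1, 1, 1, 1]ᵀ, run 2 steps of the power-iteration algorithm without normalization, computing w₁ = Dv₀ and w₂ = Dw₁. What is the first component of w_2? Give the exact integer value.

148

w1 = Dv₀ = ((-2)·1 + (-3)·1 + 6·1 + 3·1; (-3)·1 + (-3)·1 + 2·1 + 5·1; 6·1 + 2·1 + 3·1 + 6·1; 3·1 + 5·1 + 6·1 + 5·1) = (4, 1, 17, 19)
w2 = Dw1 = ((-2)·4 + (-3)·1 + 6·17 + 3·19; (-3)·4 + (-3)·1 + 2·17 + 5·19; 6·4 + 2·1 + 3·17 + 6·19; 3·4 + 5·1 + 6·17 + 5·19) = (148, 114, 191, 214)
The requested component of w2 is 148.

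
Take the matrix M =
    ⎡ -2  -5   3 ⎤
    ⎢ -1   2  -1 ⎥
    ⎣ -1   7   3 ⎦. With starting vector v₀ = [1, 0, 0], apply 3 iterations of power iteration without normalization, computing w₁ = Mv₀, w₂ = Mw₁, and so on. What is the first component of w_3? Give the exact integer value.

-41

w1 = Mv₀ = ((-2)·1 + (-5)·0 + 3·0; (-1)·1 + 2·0 + (-1)·0; (-1)·1 + 7·0 + 3·0) = (-2, -1, -1)
w2 = Mw1 = ((-2)·(-2) + (-5)·(-1) + 3·(-1); (-1)·(-2) + 2·(-1) + (-1)·(-1); (-1)·(-2) + 7·(-1) + 3·(-1)) = (6, 1, -8)
w3 = Mw2 = (-41, 4, -23)
The requested component of w3 is -41.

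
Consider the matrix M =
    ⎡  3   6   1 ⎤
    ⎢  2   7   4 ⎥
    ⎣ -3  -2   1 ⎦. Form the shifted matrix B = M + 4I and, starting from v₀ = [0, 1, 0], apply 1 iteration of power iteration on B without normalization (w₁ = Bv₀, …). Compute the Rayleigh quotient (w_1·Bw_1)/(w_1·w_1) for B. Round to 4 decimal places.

B = M + 4I has rows (7, 6, 1); (2, 11, 4); (-3, -2, 5)
w1 = Bv₀ = (6, 11, -2)
Bw1 = (106, 125, -50)
w1·Bw1 = 2111; w1·w1 = 161; μ ≈ 2111/161 = 13.1118

μ ≈ 13.1118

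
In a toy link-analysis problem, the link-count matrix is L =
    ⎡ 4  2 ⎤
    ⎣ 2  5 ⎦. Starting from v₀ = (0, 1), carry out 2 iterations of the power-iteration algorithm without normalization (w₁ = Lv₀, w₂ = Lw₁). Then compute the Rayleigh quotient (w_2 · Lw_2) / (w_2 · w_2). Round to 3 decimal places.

λ ≈ 6.514

w1 = Lv₀ = (2, 5)
w2 = Lw1 = (18, 29)
Lw2 = (130, 181)
w2·Lw2 = 18·130 + 29·181 = 7589; w2·w2 = 18·18 + 29·29 = 1165
λ ≈ 7589/1165 = 6.514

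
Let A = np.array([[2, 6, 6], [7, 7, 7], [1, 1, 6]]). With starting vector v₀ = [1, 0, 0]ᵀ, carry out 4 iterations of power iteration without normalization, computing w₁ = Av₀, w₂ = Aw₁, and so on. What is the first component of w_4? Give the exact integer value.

w1 = Av₀ = (2·1 + 6·0 + 6·0; 7·1 + 7·0 + 7·0; 1·1 + 1·0 + 6·0) = (2, 7, 1)
w2 = Aw1 = (2·2 + 6·7 + 6·1; 7·2 + 7·7 + 7·1; 1·2 + 1·7 + 6·1) = (52, 70, 15)
w3 = Aw2 = (614, 959, 212)
w4 = Aw3 = (8254, 12495, 2845)
The requested component of w4 is 8254.

8254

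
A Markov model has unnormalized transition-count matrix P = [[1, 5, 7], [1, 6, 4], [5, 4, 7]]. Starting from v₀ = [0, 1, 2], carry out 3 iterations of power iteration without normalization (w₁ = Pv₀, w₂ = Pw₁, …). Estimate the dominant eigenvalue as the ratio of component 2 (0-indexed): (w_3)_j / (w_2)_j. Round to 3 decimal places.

13.408

w1 = Pv₀ = (1·0 + 5·1 + 7·2; 1·0 + 6·1 + 4·2; 5·0 + 4·1 + 7·2) = (19, 14, 18)
w2 = Pw1 = (1·19 + 5·14 + 7·18; 1·19 + 6·14 + 4·18; 5·19 + 4·14 + 7·18) = (215, 175, 277)
w3 = Pw2 = (3029, 2373, 3714)
Ratio at component: 3714 / 277 = 13.408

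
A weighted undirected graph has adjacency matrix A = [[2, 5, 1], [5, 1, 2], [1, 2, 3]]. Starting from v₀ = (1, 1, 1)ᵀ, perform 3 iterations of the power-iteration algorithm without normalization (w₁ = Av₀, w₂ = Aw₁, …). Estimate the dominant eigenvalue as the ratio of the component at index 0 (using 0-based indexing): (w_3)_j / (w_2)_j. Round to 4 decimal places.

w1 = Av₀ = (8, 8, 6)
w2 = Aw1 = (62, 60, 42)
w3 = Aw2 = (466, 454, 308)
Ratio at component: 466 / 62 = 7.5161

λ ≈ 7.5161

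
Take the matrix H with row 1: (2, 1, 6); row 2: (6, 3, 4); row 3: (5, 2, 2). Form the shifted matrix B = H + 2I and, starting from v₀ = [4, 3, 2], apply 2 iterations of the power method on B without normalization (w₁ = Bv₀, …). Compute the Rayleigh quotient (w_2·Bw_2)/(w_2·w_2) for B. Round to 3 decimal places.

11.757

B = H + 2I has rows (4, 1, 6); (6, 5, 4); (5, 2, 4)
w1 = Bv₀ = (4·4 + 1·3 + 6·2; 6·4 + 5·3 + 4·2; 5·4 + 2·3 + 4·2) = (31, 47, 34)
w2 = Bw1 = (4·31 + 1·47 + 6·34; 6·31 + 5·47 + 4·34; 5·31 + 2·47 + 4·34) = (375, 557, 385)
Bw2 = (4367, 6575, 4529)
w2·Bw2 = 7043565; w2·w2 = 599099; μ ≈ 7043565/599099 = 11.757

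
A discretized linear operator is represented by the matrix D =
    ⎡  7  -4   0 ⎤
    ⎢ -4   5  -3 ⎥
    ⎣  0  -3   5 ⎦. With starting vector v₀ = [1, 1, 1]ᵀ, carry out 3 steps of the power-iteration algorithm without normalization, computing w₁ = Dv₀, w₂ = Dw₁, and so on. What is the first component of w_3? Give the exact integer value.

w1 = Dv₀ = (7·1 + (-4)·1 + 0·1; (-4)·1 + 5·1 + (-3)·1; 0·1 + (-3)·1 + 5·1) = (3, -2, 2)
w2 = Dw1 = (7·3 + (-4)·(-2) + 0·2; (-4)·3 + 5·(-2) + (-3)·2; 0·3 + (-3)·(-2) + 5·2) = (29, -28, 16)
w3 = Dw2 = (315, -304, 164)
The requested component of w3 is 315.

315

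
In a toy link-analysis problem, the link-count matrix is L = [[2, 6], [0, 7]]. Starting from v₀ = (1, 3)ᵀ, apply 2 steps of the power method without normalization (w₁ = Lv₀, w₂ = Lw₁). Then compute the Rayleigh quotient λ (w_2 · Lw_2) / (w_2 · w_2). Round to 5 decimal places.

λ ≈ 7.17557

w1 = Lv₀ = (20, 21)
w2 = Lw1 = (166, 147)
Lw2 = (1214, 1029)
w2·Lw2 = 166·1214 + 147·1029 = 352787; w2·w2 = 166·166 + 147·147 = 49165
λ ≈ 352787/49165 = 7.17557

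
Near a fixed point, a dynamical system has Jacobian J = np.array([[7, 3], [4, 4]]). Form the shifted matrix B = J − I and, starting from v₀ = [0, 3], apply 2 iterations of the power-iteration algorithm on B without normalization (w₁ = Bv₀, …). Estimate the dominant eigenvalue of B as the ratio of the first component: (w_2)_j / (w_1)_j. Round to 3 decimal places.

B = J − I has rows (6, 3); (4, 3)
w1 = Bv₀ = (6·0 + 3·3; 4·0 + 3·3) = (9, 9)
w2 = Bw1 = (6·9 + 3·9; 4·9 + 3·9) = (81, 63)
Ratio: 81/9 = 9.000

9.000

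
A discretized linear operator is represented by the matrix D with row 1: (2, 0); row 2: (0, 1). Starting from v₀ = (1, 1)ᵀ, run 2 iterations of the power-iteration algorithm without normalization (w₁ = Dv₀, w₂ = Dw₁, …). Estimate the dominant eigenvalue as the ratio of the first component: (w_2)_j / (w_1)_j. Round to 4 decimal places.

λ ≈ 2.0000

w1 = Dv₀ = (2·1 + 0·1; 0·1 + 1·1) = (2, 1)
w2 = Dw1 = (2·2 + 0·1; 0·2 + 1·1) = (4, 1)
Ratio at component: 4 / 2 = 2.0000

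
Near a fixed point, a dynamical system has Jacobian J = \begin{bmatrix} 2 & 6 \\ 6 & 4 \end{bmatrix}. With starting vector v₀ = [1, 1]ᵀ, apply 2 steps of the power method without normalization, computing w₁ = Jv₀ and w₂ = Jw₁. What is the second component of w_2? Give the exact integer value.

w1 = Jv₀ = (2·1 + 6·1; 6·1 + 4·1) = (8, 10)
w2 = Jw1 = (2·8 + 6·10; 6·8 + 4·10) = (76, 88)
The requested component of w2 is 88.

88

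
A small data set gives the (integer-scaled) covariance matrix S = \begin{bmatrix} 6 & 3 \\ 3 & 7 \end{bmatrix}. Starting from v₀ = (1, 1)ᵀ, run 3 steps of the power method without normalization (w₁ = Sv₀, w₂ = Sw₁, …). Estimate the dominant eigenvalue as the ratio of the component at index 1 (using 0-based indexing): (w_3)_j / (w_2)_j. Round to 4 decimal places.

λ ≈ 9.5979

w1 = Sv₀ = (9, 10)
w2 = Sw1 = (84, 97)
w3 = Sw2 = (795, 931)
Ratio at component: 931 / 97 = 9.5979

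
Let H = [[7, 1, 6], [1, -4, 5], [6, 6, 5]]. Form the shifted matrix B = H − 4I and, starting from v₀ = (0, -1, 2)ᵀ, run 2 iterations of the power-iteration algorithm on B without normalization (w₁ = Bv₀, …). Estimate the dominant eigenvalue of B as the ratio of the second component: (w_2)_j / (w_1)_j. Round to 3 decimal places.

-8.500

B = H − 4I has rows (3, 1, 6); (1, -8, 5); (6, 6, 1)
w1 = Bv₀ = (3·0 + 1·(-1) + 6·2; 1·0 + (-8)·(-1) + 5·2; 6·0 + 6·(-1) + 1·2) = (11, 18, -4)
w2 = Bw1 = (3·11 + 1·18 + 6·(-4); 1·11 + (-8)·18 + 5·(-4); 6·11 + 6·18 + 1·(-4)) = (27, -153, 170)
Ratio: -153/18 = -8.500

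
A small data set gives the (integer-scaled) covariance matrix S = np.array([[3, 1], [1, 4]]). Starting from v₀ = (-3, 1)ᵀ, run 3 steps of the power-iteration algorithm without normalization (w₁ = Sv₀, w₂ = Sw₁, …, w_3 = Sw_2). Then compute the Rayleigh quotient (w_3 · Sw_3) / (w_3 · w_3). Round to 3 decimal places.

λ ≈ 4.053

w1 = Sv₀ = (3·(-3) + 1·1; 1·(-3) + 4·1) = (-8, 1)
w2 = Sw1 = (3·(-8) + 1·1; 1·(-8) + 4·1) = (-23, -4)
w3 = Sw2 = (-73, -39)
Sw3 = (-258, -229)
w3·Sw3 = (-73)·(-258) + (-39)·(-229) = 27765; w3·w3 = (-73)·(-73) + (-39)·(-39) = 6850
λ ≈ 27765/6850 = 4.053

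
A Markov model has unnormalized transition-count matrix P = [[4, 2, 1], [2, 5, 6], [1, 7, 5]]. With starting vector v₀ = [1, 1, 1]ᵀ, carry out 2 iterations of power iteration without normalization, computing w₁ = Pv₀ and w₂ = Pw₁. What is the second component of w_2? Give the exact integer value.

157

w1 = Pv₀ = (7, 13, 13)
w2 = Pw1 = (67, 157, 163)
The requested component of w2 is 157.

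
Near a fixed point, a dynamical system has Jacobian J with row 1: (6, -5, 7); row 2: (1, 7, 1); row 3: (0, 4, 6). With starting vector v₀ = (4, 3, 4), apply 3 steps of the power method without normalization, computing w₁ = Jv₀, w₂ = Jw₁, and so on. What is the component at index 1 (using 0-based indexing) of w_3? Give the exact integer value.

2593

w1 = Jv₀ = (6·4 + (-5)·3 + 7·4; 1·4 + 7·3 + 1·4; 0·4 + 4·3 + 6·4) = (37, 29, 36)
w2 = Jw1 = (6·37 + (-5)·29 + 7·36; 1·37 + 7·29 + 1·36; 0·37 + 4·29 + 6·36) = (329, 276, 332)
w3 = Jw2 = (2918, 2593, 3096)
The requested component of w3 is 2593.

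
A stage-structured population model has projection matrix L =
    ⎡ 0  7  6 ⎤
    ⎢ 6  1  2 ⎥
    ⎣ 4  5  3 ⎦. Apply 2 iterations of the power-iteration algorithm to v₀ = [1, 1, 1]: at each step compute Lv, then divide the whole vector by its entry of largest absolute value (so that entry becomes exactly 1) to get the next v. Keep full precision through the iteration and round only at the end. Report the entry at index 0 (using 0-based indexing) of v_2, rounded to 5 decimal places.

Lv0 = (13.000000, 9.000000, 12.000000); divide by 13.000000 → v1 = (1.000000, 0.692308, 0.923077)
Lv1 = (10.384615, 8.538462, 10.230769); divide by 10.384615 → v2 = (1.000000, 0.822222, 0.985185)
Requested entry of v2: 135/135 = 1.00000

1.00000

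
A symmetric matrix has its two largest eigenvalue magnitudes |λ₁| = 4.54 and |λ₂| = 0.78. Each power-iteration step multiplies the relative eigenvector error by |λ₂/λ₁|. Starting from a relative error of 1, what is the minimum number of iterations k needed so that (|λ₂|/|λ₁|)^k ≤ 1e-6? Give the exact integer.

8

|λ₂/λ₁| = 0.78/4.54 = 0.17181
Need k ≥ ln(1e-6) / ln(0.17181) = -13.8155 / -1.7614 ≈ 7.844
Smallest integer k satisfying the bound: 8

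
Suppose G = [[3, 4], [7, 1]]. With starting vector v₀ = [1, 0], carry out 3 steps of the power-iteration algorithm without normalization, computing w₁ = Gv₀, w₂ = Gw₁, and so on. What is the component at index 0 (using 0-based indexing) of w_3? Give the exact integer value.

223

w1 = Gv₀ = (3, 7)
w2 = Gw1 = (37, 28)
w3 = Gw2 = (223, 287)
The requested component of w3 is 223.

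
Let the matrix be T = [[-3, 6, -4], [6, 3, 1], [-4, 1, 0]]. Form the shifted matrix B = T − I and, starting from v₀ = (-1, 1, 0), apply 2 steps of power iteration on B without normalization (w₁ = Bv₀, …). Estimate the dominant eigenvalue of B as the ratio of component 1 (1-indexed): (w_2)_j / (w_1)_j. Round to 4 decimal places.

B = T − I has rows (-4, 6, -4); (6, 2, 1); (-4, 1, -1)
w1 = Bv₀ = (10, -4, 5)
w2 = Bw1 = (-84, 57, -49)
Ratio: -84/10 = -8.4000

μ ≈ -8.4000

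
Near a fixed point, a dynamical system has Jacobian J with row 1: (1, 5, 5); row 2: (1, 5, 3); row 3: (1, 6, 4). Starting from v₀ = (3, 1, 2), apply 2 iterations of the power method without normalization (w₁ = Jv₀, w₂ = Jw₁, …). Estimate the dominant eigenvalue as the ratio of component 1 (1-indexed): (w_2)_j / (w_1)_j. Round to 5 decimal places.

w1 = Jv₀ = (1·3 + 5·1 + 5·2; 1·3 + 5·1 + 3·2; 1·3 + 6·1 + 4·2) = (18, 14, 17)
w2 = Jw1 = (1·18 + 5·14 + 5·17; 1·18 + 5·14 + 3·17; 1·18 + 6·14 + 4·17) = (173, 139, 170)
Ratio at component: 173 / 18 = 9.61111

λ ≈ 9.61111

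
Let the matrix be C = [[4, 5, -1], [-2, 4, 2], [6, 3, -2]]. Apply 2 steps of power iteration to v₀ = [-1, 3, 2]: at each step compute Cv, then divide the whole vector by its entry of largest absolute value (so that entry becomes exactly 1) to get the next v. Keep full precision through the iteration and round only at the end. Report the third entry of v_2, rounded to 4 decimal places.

0.8661

Cv0 = (9.00000, 18.00000, -1.00000); divide by 18.00000 → v1 = (0.50000, 1.00000, -0.05556)
Cv1 = (7.05556, 2.88889, 6.11111); divide by 7.05556 → v2 = (1.00000, 0.40945, 0.86614)
Requested entry of v2: 110/127 = 0.8661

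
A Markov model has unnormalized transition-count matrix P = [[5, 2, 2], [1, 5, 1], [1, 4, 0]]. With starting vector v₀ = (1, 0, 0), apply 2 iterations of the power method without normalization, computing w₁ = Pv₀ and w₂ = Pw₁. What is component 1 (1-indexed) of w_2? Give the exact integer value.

29

w1 = Pv₀ = (5·1 + 2·0 + 2·0; 1·1 + 5·0 + 1·0; 1·1 + 4·0 + 0·0) = (5, 1, 1)
w2 = Pw1 = (5·5 + 2·1 + 2·1; 1·5 + 5·1 + 1·1; 1·5 + 4·1 + 0·1) = (29, 11, 9)
The requested component of w2 is 29.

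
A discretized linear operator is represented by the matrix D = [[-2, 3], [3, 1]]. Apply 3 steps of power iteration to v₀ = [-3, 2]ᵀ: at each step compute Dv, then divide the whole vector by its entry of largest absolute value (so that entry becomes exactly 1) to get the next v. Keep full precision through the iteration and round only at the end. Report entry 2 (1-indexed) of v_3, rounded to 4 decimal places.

Dv0 = (12.00000, -7.00000); divide by 12.00000 → v1 = (1.00000, -0.58333)
Dv1 = (-3.75000, 2.41667); divide by -3.75000 → v2 = (1.00000, -0.64444)
Dv2 = (-3.93333, 2.35556); divide by -3.93333 → v3 = (1.00000, -0.59887)
Requested entry of v3: -106/177 = -0.5989

-0.5989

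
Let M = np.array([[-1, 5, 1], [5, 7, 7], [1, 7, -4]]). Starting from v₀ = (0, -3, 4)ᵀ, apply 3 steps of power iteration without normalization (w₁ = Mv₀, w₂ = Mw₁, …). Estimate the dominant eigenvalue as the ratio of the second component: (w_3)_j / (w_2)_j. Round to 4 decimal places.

1.9170

w1 = Mv₀ = (-11, 7, -37)
w2 = Mw1 = (9, -265, 186)
w3 = Mw2 = (-1148, -508, -2590)
Ratio at component: -508 / -265 = 1.9170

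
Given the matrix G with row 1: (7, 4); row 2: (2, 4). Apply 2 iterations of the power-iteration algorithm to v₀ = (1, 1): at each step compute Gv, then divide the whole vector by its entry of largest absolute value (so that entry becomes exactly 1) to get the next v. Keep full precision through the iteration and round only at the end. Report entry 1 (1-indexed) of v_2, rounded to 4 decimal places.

1.0000

Gv0 = (11.00000, 6.00000); divide by 11.00000 → v1 = (1.00000, 0.54545)
Gv1 = (9.18182, 4.18182); divide by 9.18182 → v2 = (1.00000, 0.45545)
Requested entry of v2: 101/101 = 1.0000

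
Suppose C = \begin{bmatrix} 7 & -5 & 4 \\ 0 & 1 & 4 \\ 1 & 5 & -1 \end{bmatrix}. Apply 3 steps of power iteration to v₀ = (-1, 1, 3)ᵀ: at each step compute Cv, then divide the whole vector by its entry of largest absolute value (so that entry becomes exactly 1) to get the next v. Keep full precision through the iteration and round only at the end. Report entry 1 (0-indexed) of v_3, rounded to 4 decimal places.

Cv0 = (0.00000, 13.00000, 1.00000); divide by 13.00000 → v1 = (0.00000, 1.00000, 0.07692)
Cv1 = (-4.69231, 1.30769, 4.92308); divide by 4.92308 → v2 = (-0.95313, 0.26563, 1.00000)
Cv2 = (-4.00000, 4.26563, -0.62500); divide by 4.26563 → v3 = (-0.93773, 1.00000, -0.14652)
Requested entry of v3: 273/273 = 1.0000

1.0000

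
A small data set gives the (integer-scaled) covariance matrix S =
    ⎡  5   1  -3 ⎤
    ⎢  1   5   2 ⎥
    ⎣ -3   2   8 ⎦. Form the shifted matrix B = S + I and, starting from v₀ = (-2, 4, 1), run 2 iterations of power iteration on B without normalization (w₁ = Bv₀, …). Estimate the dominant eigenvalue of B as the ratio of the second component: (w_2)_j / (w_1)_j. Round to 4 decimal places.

μ ≈ 7.4583

B = S + I has rows (6, 1, -3); (1, 6, 2); (-3, 2, 9)
w1 = Bv₀ = (-11, 24, 23)
w2 = Bw1 = (-111, 179, 288)
Ratio: 179/24 = 7.4583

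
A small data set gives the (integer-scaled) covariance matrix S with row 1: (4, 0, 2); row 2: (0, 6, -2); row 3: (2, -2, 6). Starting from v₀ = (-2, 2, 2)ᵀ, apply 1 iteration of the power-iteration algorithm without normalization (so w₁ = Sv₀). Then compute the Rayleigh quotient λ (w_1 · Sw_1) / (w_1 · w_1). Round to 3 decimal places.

λ ≈ 3.667

w1 = Sv₀ = (4·(-2) + 0·2 + 2·2; 0·(-2) + 6·2 + (-2)·2; 2·(-2) + (-2)·2 + 6·2) = (-4, 8, 4)
Sw1 = (-8, 40, 0)
w1·Sw1 = (-4)·(-8) + 8·40 + 4·0 = 352; w1·w1 = (-4)·(-4) + 8·8 + 4·4 = 96
λ ≈ 352/96 = 3.667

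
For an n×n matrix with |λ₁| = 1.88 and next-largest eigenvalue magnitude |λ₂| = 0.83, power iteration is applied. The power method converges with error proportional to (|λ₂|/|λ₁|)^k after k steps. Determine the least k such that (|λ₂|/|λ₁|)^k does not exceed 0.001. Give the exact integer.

|λ₂/λ₁| = 0.83/1.88 = 0.44149
Need k ≥ ln(0.001) / ln(0.44149) = -6.9078 / -0.8176 ≈ 8.449
Smallest integer k satisfying the bound: 9

9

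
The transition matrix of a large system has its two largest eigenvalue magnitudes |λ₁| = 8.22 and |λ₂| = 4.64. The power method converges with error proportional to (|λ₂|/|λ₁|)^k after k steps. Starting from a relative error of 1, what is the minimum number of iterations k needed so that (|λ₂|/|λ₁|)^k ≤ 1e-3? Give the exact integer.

13

|λ₂/λ₁| = 4.64/8.22 = 0.56448
Need k ≥ ln(1e-3) / ln(0.56448) = -6.9078 / -0.5719 ≈ 12.080
Smallest integer k satisfying the bound: 13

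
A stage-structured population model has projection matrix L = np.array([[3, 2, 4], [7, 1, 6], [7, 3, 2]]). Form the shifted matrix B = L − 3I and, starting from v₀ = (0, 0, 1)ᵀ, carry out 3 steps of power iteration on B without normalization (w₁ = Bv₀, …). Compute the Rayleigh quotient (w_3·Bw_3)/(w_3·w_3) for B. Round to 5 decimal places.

μ ≈ 4.05991

B = L − 3I has rows (0, 2, 4); (7, -2, 6); (7, 3, -1)
w1 = Bv₀ = (4, 6, -1)
w2 = Bw1 = (8, 10, 47)
w3 = Bw2 = (208, 318, 39)
Bw3 = (792, 1054, 2371)
w3·Bw3 = 592377; w3·w3 = 145909; μ ≈ 592377/145909 = 4.05991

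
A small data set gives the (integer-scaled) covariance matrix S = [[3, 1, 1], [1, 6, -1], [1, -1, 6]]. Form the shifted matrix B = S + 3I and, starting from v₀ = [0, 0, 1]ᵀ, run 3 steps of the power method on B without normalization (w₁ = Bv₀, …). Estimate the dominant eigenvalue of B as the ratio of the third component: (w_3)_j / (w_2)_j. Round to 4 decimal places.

9.3735

B = S + 3I has rows (6, 1, 1); (1, 9, -1); (1, -1, 9)
w1 = Bv₀ = (6·0 + 1·0 + 1·1; 1·0 + 9·0 + (-1)·1; 1·0 + (-1)·0 + 9·1) = (1, -1, 9)
w2 = Bw1 = (6·1 + 1·(-1) + 1·9; 1·1 + 9·(-1) + (-1)·9; 1·1 + (-1)·(-1) + 9·9) = (14, -17, 83)
w3 = Bw2 = (150, -222, 778)
Ratio: 778/83 = 9.3735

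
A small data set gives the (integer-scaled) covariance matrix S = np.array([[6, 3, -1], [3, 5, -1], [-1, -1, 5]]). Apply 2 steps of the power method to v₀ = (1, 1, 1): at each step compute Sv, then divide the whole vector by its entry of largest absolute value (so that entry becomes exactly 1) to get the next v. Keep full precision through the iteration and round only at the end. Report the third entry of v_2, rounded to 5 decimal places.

0.00000

Sv0 = (8.000000, 7.000000, 3.000000); divide by 8.000000 → v1 = (1.000000, 0.875000, 0.375000)
Sv1 = (8.250000, 7.000000, 0.000000); divide by 8.250000 → v2 = (1.000000, 0.848485, 0.000000)
Requested entry of v2: 0/66 = 0.00000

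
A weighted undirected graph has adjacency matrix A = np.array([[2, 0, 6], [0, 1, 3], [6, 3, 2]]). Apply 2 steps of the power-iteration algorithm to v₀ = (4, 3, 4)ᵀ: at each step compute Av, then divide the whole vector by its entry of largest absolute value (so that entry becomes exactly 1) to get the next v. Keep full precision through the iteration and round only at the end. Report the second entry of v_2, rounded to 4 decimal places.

Av0 = (32.00000, 15.00000, 41.00000); divide by 41.00000 → v1 = (0.78049, 0.36585, 1.00000)
Av1 = (7.56098, 3.36585, 7.78049); divide by 7.78049 → v2 = (0.97179, 0.43260, 1.00000)
Requested entry of v2: 138/319 = 0.4326

0.4326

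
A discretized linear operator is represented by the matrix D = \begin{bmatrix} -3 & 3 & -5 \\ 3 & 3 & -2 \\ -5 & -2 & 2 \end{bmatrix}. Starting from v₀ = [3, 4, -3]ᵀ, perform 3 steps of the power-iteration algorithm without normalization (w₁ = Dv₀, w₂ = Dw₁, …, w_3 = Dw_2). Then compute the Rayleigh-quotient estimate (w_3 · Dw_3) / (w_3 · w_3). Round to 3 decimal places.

w1 = Dv₀ = ((-3)·3 + 3·4 + (-5)·(-3); 3·3 + 3·4 + (-2)·(-3); (-5)·3 + (-2)·4 + 2·(-3)) = (18, 27, -29)
w2 = Dw1 = ((-3)·18 + 3·27 + (-5)·(-29); 3·18 + 3·27 + (-2)·(-29); (-5)·18 + (-2)·27 + 2·(-29)) = (172, 193, -202)
w3 = Dw2 = (1073, 1499, -1650)
Dw3 = (9528, 11016, -11663)
w3·Dw3 = 1073·9528 + 1499·11016 + (-1650)·(-11663) = 45980478; w3·w3 = 1073·1073 + 1499·1499 + (-1650)·(-1650) = 6120830
λ ≈ 45980478/6120830 = 7.512

λ ≈ 7.512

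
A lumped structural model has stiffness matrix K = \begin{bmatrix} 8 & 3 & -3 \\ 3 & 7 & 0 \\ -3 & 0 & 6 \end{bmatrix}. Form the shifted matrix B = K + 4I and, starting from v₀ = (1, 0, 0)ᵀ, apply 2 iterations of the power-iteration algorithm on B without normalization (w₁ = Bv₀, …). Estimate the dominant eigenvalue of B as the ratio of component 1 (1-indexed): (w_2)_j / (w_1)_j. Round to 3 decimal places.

μ ≈ 13.500

B = K + 4I has rows (12, 3, -3); (3, 11, 0); (-3, 0, 10)
w1 = Bv₀ = (12, 3, -3)
w2 = Bw1 = (162, 69, -66)
Ratio: 162/12 = 13.500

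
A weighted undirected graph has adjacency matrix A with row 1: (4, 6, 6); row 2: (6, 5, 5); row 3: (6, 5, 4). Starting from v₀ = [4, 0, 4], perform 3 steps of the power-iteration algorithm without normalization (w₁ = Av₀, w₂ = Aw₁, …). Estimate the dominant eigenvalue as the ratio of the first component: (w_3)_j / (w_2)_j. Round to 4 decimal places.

w1 = Av₀ = (4·4 + 6·0 + 6·4; 6·4 + 5·0 + 5·4; 6·4 + 5·0 + 4·4) = (40, 44, 40)
w2 = Aw1 = (4·40 + 6·44 + 6·40; 6·40 + 5·44 + 5·40; 6·40 + 5·44 + 4·40) = (664, 660, 620)
w3 = Aw2 = (10336, 10384, 9764)
Ratio at component: 10336 / 664 = 15.5663

15.5663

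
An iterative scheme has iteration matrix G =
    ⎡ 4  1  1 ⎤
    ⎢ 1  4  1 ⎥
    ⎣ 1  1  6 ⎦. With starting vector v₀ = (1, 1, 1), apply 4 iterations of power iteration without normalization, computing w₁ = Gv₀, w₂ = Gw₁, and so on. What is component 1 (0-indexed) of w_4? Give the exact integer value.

w1 = Gv₀ = (6, 6, 8)
w2 = Gw1 = (38, 38, 60)
w3 = Gw2 = (250, 250, 436)
w4 = Gw3 = (1686, 1686, 3116)
The requested component of w4 is 1686.

1686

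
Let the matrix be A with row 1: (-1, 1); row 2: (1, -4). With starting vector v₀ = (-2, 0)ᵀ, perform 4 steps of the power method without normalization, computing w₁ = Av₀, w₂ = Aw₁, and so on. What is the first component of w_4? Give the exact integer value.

w1 = Av₀ = ((-1)·(-2) + 1·0; 1·(-2) + (-4)·0) = (2, -2)
w2 = Aw1 = ((-1)·2 + 1·(-2); 1·2 + (-4)·(-2)) = (-4, 10)
w3 = Aw2 = (14, -44)
w4 = Aw3 = (-58, 190)
The requested component of w4 is -58.

-58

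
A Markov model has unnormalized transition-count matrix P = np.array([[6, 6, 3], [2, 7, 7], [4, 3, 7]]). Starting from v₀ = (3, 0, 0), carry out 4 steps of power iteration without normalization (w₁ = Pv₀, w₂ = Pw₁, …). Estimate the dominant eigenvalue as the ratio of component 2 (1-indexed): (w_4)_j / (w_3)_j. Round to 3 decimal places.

15.155

w1 = Pv₀ = (6·3 + 6·0 + 3·0; 2·3 + 7·0 + 7·0; 4·3 + 3·0 + 7·0) = (18, 6, 12)
w2 = Pw1 = (6·18 + 6·6 + 3·12; 2·18 + 7·6 + 7·12; 4·18 + 3·6 + 7·12) = (180, 162, 174)
w3 = Pw2 = (2574, 2712, 2424)
w4 = Pw3 = (38988, 41100, 35400)
Ratio at component: 41100 / 2712 = 15.155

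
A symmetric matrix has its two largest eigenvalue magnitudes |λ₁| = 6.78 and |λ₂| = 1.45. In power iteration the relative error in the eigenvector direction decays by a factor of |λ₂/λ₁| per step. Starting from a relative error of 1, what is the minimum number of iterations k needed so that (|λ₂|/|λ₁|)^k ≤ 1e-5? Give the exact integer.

|λ₂/λ₁| = 1.45/6.78 = 0.21386
Need k ≥ ln(1e-5) / ln(0.21386) = -11.5129 / -1.5424 ≈ 7.464
Smallest integer k satisfying the bound: 8

8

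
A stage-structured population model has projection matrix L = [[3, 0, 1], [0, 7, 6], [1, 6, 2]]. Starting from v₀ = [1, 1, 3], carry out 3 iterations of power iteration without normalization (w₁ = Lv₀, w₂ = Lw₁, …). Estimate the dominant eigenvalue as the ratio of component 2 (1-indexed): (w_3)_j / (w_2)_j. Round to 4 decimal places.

w1 = Lv₀ = (3·1 + 0·1 + 1·3; 0·1 + 7·1 + 6·3; 1·1 + 6·1 + 2·3) = (6, 25, 13)
w2 = Lw1 = (3·6 + 0·25 + 1·13; 0·6 + 7·25 + 6·13; 1·6 + 6·25 + 2·13) = (31, 253, 182)
w3 = Lw2 = (275, 2863, 1913)
Ratio at component: 2863 / 253 = 11.3162

11.3162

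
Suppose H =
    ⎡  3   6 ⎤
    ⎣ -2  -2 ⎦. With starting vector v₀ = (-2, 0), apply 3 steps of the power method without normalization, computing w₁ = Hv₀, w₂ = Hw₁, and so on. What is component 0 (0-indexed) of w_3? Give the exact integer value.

42

w1 = Hv₀ = (3·(-2) + 6·0; (-2)·(-2) + (-2)·0) = (-6, 4)
w2 = Hw1 = (3·(-6) + 6·4; (-2)·(-6) + (-2)·4) = (6, 4)
w3 = Hw2 = (42, -20)
The requested component of w3 is 42.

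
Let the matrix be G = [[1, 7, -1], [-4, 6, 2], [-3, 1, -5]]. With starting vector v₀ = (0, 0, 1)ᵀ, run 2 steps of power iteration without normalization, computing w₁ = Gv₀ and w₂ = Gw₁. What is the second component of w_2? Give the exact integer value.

6

w1 = Gv₀ = (1·0 + 7·0 + (-1)·1; (-4)·0 + 6·0 + 2·1; (-3)·0 + 1·0 + (-5)·1) = (-1, 2, -5)
w2 = Gw1 = (1·(-1) + 7·2 + (-1)·(-5); (-4)·(-1) + 6·2 + 2·(-5); (-3)·(-1) + 1·2 + (-5)·(-5)) = (18, 6, 30)
The requested component of w2 is 6.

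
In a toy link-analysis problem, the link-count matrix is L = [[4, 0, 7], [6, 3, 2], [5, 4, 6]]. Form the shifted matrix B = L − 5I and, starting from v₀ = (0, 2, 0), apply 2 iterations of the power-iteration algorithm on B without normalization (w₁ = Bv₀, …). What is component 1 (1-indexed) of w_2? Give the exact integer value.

56

B = L − 5I has rows (-1, 0, 7); (6, -2, 2); (5, 4, 1)
w1 = Bv₀ = ((-1)·0 + 0·2 + 7·0; 6·0 + (-2)·2 + 2·0; 5·0 + 4·2 + 1·0) = (0, -4, 8)
w2 = Bw1 = ((-1)·0 + 0·(-4) + 7·8; 6·0 + (-2)·(-4) + 2·8; 5·0 + 4·(-4) + 1·8) = (56, 24, -8)
Requested component of w2: 56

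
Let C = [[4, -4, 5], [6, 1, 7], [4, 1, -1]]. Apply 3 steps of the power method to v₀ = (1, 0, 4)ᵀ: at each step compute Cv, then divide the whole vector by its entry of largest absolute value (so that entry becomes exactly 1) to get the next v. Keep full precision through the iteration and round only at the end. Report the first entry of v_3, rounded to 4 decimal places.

Cv0 = (24.00000, 34.00000, 0.00000); divide by 34.00000 → v1 = (0.70588, 1.00000, 0.00000)
Cv1 = (-1.17647, 5.23529, 3.82353); divide by 5.23529 → v2 = (-0.22472, 1.00000, 0.73034)
Cv2 = (-1.24719, 4.76404, -0.62921); divide by 4.76404 → v3 = (-0.26179, 1.00000, -0.13208)
Requested entry of v3: -222/848 = -0.2618

-0.2618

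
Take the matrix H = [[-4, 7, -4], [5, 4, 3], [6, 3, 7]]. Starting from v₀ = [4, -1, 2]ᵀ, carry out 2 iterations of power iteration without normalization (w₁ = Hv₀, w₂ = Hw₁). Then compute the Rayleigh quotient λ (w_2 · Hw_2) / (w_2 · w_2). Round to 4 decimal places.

w1 = Hv₀ = (-31, 22, 35)
w2 = Hw1 = (138, 38, 125)
Hw2 = (-786, 1217, 1817)
w2·Hw2 = 138·(-786) + 38·1217 + 125·1817 = 164903; w2·w2 = 138·138 + 38·38 + 125·125 = 36113
λ ≈ 164903/36113 = 4.5663

4.5663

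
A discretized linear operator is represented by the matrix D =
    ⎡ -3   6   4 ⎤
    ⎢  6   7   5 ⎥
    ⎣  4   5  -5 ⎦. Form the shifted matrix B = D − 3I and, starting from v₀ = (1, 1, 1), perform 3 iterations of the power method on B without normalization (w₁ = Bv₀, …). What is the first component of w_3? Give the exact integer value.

446

B = D − 3I has rows (-6, 6, 4); (6, 4, 5); (4, 5, -8)
w1 = Bv₀ = ((-6)·1 + 6·1 + 4·1; 6·1 + 4·1 + 5·1; 4·1 + 5·1 + (-8)·1) = (4, 15, 1)
w2 = Bw1 = ((-6)·4 + 6·15 + 4·1; 6·4 + 4·15 + 5·1; 4·4 + 5·15 + (-8)·1) = (70, 89, 83)
w3 = Bw2 = (446, 1191, 61)
Requested component of w3: 446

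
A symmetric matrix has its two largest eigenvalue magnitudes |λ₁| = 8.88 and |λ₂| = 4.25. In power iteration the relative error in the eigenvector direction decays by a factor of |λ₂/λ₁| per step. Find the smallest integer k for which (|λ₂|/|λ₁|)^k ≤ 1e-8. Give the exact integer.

25

|λ₂/λ₁| = 4.25/8.88 = 0.47860
Need k ≥ ln(1e-8) / ln(0.47860) = -18.4207 / -0.7369 ≈ 24.998
Smallest integer k satisfying the bound: 25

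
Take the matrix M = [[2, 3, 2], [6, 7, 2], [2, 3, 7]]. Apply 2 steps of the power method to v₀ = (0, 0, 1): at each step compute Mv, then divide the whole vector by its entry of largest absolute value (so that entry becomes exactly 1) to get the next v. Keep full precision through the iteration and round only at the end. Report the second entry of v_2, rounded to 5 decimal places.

Mv0 = (2.000000, 2.000000, 7.000000); divide by 7.000000 → v1 = (0.285714, 0.285714, 1.000000)
Mv1 = (3.428571, 5.714286, 8.428571); divide by 8.428571 → v2 = (0.406780, 0.677966, 1.000000)
Requested entry of v2: 40/59 = 0.67797

0.67797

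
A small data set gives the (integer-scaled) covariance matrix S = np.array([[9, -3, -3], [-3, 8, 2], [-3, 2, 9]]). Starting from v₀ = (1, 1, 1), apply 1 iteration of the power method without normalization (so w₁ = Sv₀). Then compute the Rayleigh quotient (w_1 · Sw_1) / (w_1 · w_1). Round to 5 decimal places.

λ ≈ 8.22131

w1 = Sv₀ = (3, 7, 8)
Sw1 = (-18, 63, 77)
w1·Sw1 = 3·(-18) + 7·63 + 8·77 = 1003; w1·w1 = 3·3 + 7·7 + 8·8 = 122
λ ≈ 1003/122 = 8.22131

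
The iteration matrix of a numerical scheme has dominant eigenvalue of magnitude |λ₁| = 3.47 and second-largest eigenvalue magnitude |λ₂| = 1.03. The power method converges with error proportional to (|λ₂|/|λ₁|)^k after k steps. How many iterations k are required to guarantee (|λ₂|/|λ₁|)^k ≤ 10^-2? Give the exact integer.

|λ₂/λ₁| = 1.03/3.47 = 0.29683
Need k ≥ ln(10^-2) / ln(0.29683) = -4.6052 / -1.2146 ≈ 3.792
Smallest integer k satisfying the bound: 4

4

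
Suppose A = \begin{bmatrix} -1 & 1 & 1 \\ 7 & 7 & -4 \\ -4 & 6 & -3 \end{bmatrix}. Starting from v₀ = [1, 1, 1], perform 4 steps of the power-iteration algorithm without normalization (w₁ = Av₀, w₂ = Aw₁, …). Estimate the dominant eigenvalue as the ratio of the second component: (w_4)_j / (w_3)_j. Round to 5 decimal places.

w1 = Av₀ = ((-1)·1 + 1·1 + 1·1; 7·1 + 7·1 + (-4)·1; (-4)·1 + 6·1 + (-3)·1) = (1, 10, -1)
w2 = Aw1 = ((-1)·1 + 1·10 + 1·(-1); 7·1 + 7·10 + (-4)·(-1); (-4)·1 + 6·10 + (-3)·(-1)) = (8, 81, 59)
w3 = Aw2 = (132, 387, 277)
w4 = Aw3 = (532, 2525, 963)
Ratio at component: 2525 / 387 = 6.52455

λ ≈ 6.52455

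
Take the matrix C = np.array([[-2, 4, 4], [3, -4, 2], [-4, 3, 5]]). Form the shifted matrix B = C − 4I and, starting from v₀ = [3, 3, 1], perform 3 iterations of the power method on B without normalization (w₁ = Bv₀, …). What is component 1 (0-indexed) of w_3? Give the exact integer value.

-962

B = C − 4I has rows (-6, 4, 4); (3, -8, 2); (-4, 3, 1)
w1 = Bv₀ = ((-6)·3 + 4·3 + 4·1; 3·3 + (-8)·3 + 2·1; (-4)·3 + 3·3 + 1·1) = (-2, -13, -2)
w2 = Bw1 = ((-6)·(-2) + 4·(-13) + 4·(-2); 3·(-2) + (-8)·(-13) + 2·(-2); (-4)·(-2) + 3·(-13) + 1·(-2)) = (-48, 94, -33)
w3 = Bw2 = (532, -962, 441)
Requested component of w3: -962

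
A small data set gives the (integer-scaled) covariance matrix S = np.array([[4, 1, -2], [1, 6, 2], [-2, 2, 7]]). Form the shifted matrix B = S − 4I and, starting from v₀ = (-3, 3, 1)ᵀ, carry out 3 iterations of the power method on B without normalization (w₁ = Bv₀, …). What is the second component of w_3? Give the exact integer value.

163

B = S − 4I has rows (0, 1, -2); (1, 2, 2); (-2, 2, 3)
w1 = Bv₀ = (0·(-3) + 1·3 + (-2)·1; 1·(-3) + 2·3 + 2·1; (-2)·(-3) + 2·3 + 3·1) = (1, 5, 15)
w2 = Bw1 = (0·1 + 1·5 + (-2)·15; 1·1 + 2·5 + 2·15; (-2)·1 + 2·5 + 3·15) = (-25, 41, 53)
w3 = Bw2 = (-65, 163, 291)
Requested component of w3: 163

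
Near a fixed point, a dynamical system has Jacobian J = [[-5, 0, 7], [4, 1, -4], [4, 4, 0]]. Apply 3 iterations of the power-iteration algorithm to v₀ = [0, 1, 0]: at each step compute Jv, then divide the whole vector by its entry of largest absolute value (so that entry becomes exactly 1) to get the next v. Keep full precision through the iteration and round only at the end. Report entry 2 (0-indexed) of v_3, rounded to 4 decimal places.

-0.4643

Jv0 = (0.00000, 1.00000, 4.00000); divide by 4.00000 → v1 = (0.00000, 0.25000, 1.00000)
Jv1 = (7.00000, -3.75000, 1.00000); divide by 7.00000 → v2 = (1.00000, -0.53571, 0.14286)
Jv2 = (-4.00000, 2.89286, 1.85714); divide by -4.00000 → v3 = (1.00000, -0.72321, -0.46429)
Requested entry of v3: 52/-112 = -0.4643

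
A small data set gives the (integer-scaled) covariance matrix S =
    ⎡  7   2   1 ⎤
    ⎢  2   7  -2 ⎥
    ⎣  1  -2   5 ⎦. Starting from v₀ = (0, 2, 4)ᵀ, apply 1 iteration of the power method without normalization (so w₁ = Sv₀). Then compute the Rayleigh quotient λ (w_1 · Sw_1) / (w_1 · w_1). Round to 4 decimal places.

λ ≈ 5.7416

w1 = Sv₀ = (7·0 + 2·2 + 1·4; 2·0 + 7·2 + (-2)·4; 1·0 + (-2)·2 + 5·4) = (8, 6, 16)
Sw1 = (84, 26, 76)
w1·Sw1 = 8·84 + 6·26 + 16·76 = 2044; w1·w1 = 8·8 + 6·6 + 16·16 = 356
λ ≈ 2044/356 = 5.7416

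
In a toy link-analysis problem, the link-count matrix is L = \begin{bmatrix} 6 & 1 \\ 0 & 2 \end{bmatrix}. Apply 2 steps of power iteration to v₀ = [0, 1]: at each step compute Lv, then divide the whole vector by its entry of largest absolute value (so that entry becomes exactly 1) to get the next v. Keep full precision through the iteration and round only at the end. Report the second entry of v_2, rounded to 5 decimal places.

0.50000

Lv0 = (1.000000, 2.000000); divide by 2.000000 → v1 = (0.500000, 1.000000)
Lv1 = (4.000000, 2.000000); divide by 4.000000 → v2 = (1.000000, 0.500000)
Requested entry of v2: 4/8 = 0.50000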